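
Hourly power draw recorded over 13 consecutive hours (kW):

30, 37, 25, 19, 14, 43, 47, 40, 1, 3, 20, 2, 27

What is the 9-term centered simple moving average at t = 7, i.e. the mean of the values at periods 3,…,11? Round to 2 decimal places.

Sum of periods 3–11: 25 + 19 + 14 + 43 + 47 + 40 + 1 + 3 + 20 = 212
Divide by 9: 212 / 9 = 23.56

23.56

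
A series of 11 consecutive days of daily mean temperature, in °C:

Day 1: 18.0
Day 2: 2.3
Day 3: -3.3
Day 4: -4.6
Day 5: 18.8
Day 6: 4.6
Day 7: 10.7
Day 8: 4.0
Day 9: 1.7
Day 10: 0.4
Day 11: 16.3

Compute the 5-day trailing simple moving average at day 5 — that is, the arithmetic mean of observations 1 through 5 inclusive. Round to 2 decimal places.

Sum of periods 1–5: 18.0 + 2.3 + (-3.3) + (-4.6) + 18.8 = 31.2
Divide by 5: 31.2 / 5 = 6.24

6.24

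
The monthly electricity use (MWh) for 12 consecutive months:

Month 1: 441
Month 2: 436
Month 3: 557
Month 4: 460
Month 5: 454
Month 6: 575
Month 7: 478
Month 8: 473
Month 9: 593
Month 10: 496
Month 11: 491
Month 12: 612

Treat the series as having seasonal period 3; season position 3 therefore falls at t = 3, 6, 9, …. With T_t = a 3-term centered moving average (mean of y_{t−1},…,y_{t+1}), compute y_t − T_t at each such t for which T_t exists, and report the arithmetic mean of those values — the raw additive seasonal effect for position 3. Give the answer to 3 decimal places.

Season position 3 occurs at t = 3, 6, 9 (where T_t is defined).
t=3: T_3 = 484.33333; y_3 − T_3 = 557 − 484.33333 = 72.66667
t=6: T_6 = 502.33333; y_6 − T_6 = 575 − 502.33333 = 72.66667
t=9: T_9 = 520.66667; y_9 − T_9 = 593 − 520.66667 = 72.33333
Mean deviation: (72.66667 + 72.66667 + 72.33333) / 3 = 72.556

72.556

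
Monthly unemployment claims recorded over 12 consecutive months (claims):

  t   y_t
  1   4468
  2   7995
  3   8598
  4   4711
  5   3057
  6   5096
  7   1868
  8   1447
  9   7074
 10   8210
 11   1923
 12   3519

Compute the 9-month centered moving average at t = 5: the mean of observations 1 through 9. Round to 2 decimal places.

4923.78

Sum of periods 1–9: 4468 + 7995 + 8598 + 4711 + 3057 + 5096 + 1868 + 1447 + 7074 = 44314
Divide by 9: 44314 / 9 = 4923.78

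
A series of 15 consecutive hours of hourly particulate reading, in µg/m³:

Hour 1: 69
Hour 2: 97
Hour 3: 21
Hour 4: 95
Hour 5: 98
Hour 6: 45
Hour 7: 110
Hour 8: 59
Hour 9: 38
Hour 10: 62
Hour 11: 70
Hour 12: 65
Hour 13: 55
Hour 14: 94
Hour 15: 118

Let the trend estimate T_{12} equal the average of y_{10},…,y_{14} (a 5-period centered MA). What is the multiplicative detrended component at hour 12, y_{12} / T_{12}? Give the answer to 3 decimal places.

0.939

Trend T_12 = (62 + 70 + 65 + 55 + 94) / 5 = 346/5 = 69.20000
Ratio to trend: 65 / 69.20000 = 0.939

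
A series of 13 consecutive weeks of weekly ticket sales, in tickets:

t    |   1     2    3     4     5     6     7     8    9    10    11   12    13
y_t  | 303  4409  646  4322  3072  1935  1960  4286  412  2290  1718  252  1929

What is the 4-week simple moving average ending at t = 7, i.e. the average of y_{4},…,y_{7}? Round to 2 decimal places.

Sum of periods 4–7: 4322 + 3072 + 1935 + 1960 = 11289
Divide by 4: 11289 / 4 = 2822.25

2822.25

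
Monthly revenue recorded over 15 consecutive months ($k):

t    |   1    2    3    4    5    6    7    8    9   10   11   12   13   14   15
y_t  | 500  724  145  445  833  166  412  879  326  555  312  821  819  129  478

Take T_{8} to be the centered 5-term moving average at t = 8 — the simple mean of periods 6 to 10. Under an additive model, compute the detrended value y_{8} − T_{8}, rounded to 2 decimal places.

Trend T_8 = (166 + 412 + 879 + 326 + 555) / 5 = 2338/5 = 467.6000
Detrended value: 879 − 467.6000 = 411.40

411.40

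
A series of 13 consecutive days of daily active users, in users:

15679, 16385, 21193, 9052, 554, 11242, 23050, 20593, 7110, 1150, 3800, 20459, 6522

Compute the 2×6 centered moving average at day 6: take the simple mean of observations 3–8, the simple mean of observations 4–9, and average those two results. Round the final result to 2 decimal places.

Sum over 3–8: 21193 + 9052 + 554 + 11242 + 23050 + 20593 = 85684
Sum over 4–9: 9052 + 554 + 11242 + 23050 + 20593 + 7110 = 71601
CMA at t=6 = (85684 + 71601) / (2·6) = 157285 / 12 = 13107.08

13107.08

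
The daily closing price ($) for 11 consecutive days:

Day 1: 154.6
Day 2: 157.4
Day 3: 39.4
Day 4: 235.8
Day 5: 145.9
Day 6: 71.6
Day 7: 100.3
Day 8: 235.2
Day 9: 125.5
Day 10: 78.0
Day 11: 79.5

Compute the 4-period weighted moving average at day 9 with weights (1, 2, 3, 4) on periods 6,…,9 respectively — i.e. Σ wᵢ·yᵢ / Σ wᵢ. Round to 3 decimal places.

Weighted sum: 1·71.6 + 2·100.3 + 3·235.2 + 4·125.5 = 71.6 + 200.6 + 705.6 + 502.0 = 1479.8
Weight total: 1 + 2 + 3 + 4 = 10
WMA = 1479.8 / 10 = 147.980

147.980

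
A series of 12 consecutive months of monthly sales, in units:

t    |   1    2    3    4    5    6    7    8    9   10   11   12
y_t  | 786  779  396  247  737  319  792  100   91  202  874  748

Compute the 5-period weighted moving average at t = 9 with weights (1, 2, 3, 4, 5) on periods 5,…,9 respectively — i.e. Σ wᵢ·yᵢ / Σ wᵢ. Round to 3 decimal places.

307.067

Weighted sum: 1·737 + 2·319 + 3·792 + 4·100 + 5·91 = 737 + 638 + 2376 + 400 + 455 = 4606
Weight total: 1 + 2 + 3 + 4 + 5 = 15
WMA = 4606 / 15 = 307.067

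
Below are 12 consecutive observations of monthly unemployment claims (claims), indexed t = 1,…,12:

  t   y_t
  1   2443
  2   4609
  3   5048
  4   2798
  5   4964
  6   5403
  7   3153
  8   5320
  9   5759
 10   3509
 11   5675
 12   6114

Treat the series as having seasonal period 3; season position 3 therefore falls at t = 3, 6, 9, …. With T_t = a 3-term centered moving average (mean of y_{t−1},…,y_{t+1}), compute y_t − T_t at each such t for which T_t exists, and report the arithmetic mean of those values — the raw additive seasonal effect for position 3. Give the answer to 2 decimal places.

896.33

Season position 3 occurs at t = 3, 6, 9 (where T_t is defined).
t=3: T_3 = 4151.6667; y_3 − T_3 = 5048 − 4151.6667 = 896.3333
t=6: T_6 = 4506.6667; y_6 − T_6 = 5403 − 4506.6667 = 896.3333
t=9: T_9 = 4862.6667; y_9 − T_9 = 5759 − 4862.6667 = 896.3333
Mean deviation: (896.3333 + 896.3333 + 896.3333) / 3 = 896.33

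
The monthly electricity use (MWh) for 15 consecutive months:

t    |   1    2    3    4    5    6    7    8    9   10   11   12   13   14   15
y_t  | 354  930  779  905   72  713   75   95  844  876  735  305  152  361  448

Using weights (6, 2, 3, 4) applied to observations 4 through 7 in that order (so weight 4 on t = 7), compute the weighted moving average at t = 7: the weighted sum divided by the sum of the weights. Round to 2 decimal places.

Weighted sum: 6·905 + 2·72 + 3·713 + 4·75 = 5430 + 144 + 2139 + 300 = 8013
Weight total: 6 + 2 + 3 + 4 = 15
WMA = 8013 / 15 = 534.20

534.20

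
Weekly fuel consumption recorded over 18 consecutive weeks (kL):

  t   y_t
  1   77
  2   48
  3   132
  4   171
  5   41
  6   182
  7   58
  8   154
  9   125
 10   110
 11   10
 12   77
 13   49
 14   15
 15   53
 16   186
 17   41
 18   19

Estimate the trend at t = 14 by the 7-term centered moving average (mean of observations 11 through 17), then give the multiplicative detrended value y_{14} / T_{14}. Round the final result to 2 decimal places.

0.24

Trend T_14 = (10 + 77 + 49 + 15 + 53 + 186 + 41) / 7 = 431/7 = 61.5714
Ratio to trend: 15 / 61.5714 = 0.24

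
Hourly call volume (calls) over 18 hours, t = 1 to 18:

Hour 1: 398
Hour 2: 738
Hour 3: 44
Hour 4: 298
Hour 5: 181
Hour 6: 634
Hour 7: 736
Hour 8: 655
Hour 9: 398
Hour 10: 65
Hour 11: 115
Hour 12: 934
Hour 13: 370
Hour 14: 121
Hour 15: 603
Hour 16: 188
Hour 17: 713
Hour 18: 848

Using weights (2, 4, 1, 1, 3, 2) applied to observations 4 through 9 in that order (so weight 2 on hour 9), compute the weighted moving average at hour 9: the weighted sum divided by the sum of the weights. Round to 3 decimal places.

419.308

Weighted sum: 2·298 + 4·181 + 1·634 + 1·736 + 3·655 + 2·398 = 596 + 724 + 634 + 736 + 1965 + 796 = 5451
Weight total: 2 + 4 + 1 + 1 + 3 + 2 = 13
WMA = 5451 / 13 = 419.308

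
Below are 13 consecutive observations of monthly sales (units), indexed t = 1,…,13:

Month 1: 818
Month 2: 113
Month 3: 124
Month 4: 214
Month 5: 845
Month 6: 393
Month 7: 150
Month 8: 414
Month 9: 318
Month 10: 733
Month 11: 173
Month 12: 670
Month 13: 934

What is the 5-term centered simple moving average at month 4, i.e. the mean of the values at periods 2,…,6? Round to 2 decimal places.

Sum of periods 2–6: 113 + 124 + 214 + 845 + 393 = 1689
Divide by 5: 1689 / 5 = 337.80

337.80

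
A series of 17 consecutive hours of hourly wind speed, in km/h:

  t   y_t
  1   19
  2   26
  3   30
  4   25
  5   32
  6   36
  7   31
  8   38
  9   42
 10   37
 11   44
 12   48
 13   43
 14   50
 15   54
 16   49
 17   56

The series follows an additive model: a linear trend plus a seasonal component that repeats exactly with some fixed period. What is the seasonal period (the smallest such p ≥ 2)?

3

First differences y_{t+1} − y_t: 7, 4, -5, 7, 4, -5, 7, 4, …
The difference pattern repeats every 3 terms and not for any smaller step, so p = 3.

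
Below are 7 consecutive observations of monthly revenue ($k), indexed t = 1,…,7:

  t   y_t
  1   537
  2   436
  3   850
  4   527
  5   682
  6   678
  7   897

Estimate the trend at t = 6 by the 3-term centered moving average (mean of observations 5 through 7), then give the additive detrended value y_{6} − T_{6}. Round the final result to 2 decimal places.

Trend T_6 = (682 + 678 + 897) / 3 = 2257/3 = 752.3333
Detrended value: 678 − 752.3333 = -74.33

-74.33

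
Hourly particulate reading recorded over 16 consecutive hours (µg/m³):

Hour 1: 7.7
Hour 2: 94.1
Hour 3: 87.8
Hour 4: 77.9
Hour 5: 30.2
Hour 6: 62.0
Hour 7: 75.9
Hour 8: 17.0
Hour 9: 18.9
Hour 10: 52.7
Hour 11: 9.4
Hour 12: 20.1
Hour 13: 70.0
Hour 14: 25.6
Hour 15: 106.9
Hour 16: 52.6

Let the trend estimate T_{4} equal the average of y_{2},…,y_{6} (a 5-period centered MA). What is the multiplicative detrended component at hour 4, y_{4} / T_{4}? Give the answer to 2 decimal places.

1.11

Trend T_4 = (94.1 + 87.8 + 77.9 + 30.2 + 62.0) / 5 = 352.0/5 = 70.4000
Ratio to trend: 77.9 / 70.4000 = 1.11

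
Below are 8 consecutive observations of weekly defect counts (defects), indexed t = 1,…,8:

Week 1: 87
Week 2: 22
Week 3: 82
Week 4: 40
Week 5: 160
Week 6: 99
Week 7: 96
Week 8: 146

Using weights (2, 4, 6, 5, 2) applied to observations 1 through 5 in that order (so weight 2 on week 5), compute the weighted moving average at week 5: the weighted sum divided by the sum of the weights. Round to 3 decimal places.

Weighted sum: 2·87 + 4·22 + 6·82 + 5·40 + 2·160 = 174 + 88 + 492 + 200 + 320 = 1274
Weight total: 2 + 4 + 6 + 5 + 2 = 19
WMA = 1274 / 19 = 67.053

67.053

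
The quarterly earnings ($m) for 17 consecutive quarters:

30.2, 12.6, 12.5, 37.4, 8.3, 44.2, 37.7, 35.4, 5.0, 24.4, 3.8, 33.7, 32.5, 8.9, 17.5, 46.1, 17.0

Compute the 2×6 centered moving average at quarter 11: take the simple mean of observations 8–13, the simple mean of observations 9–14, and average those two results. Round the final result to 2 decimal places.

20.26

Sum over 8–13: 35.4 + 5.0 + 24.4 + 3.8 + 33.7 + 32.5 = 134.8
Sum over 9–14: 5.0 + 24.4 + 3.8 + 33.7 + 32.5 + 8.9 = 108.3
CMA at t=11 = (134.8 + 108.3) / (2·6) = 243.1 / 12 = 20.26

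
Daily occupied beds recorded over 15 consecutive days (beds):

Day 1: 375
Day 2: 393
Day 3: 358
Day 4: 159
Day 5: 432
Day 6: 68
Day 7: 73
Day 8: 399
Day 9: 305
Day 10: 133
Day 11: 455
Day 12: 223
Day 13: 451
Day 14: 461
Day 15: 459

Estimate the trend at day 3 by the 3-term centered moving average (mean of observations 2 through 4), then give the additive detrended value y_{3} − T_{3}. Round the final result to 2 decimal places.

54.67

Trend T_3 = (393 + 358 + 159) / 3 = 910/3 = 303.3333
Detrended value: 358 − 303.3333 = 54.67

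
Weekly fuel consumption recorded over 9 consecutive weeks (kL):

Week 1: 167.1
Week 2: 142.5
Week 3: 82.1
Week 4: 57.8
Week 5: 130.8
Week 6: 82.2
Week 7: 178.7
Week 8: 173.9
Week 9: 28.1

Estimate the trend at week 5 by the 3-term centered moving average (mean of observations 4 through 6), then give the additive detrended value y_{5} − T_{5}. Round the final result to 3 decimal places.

40.533

Trend T_5 = (57.8 + 130.8 + 82.2) / 3 = 270.8/3 = 90.26667
Detrended value: 130.8 − 90.26667 = 40.533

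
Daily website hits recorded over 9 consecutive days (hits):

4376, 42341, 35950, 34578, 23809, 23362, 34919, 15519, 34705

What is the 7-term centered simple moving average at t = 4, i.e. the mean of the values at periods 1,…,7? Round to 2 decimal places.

28476.43

Sum of periods 1–7: 4376 + 42341 + 35950 + 34578 + 23809 + 23362 + 34919 = 199335
Divide by 7: 199335 / 7 = 28476.43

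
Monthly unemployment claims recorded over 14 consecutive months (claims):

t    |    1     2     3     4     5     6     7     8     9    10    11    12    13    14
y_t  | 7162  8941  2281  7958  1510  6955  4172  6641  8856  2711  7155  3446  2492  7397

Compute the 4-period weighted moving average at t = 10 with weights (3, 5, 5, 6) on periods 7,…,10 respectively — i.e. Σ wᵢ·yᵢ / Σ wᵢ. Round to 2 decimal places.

5593.00

Weighted sum: 3·4172 + 5·6641 + 5·8856 + 6·2711 = 12516 + 33205 + 44280 + 16266 = 106267
Weight total: 3 + 5 + 5 + 6 = 19
WMA = 106267 / 19 = 5593.00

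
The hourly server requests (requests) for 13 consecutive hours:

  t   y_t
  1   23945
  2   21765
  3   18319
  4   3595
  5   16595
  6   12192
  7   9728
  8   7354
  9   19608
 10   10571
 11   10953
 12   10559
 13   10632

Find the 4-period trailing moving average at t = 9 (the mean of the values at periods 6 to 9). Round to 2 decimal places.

Sum of periods 6–9: 12192 + 9728 + 7354 + 19608 = 48882
Divide by 4: 48882 / 4 = 12220.50

12220.50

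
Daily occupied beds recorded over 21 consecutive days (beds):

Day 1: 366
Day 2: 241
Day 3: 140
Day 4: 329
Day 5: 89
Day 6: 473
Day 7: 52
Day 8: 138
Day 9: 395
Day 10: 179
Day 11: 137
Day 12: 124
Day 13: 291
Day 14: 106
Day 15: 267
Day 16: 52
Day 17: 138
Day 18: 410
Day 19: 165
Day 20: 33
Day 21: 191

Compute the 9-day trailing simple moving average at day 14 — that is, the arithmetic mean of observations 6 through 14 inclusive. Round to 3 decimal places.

210.556

Sum of periods 6–14: 473 + 52 + 138 + 395 + 179 + 137 + 124 + 291 + 106 = 1895
Divide by 9: 1895 / 9 = 210.556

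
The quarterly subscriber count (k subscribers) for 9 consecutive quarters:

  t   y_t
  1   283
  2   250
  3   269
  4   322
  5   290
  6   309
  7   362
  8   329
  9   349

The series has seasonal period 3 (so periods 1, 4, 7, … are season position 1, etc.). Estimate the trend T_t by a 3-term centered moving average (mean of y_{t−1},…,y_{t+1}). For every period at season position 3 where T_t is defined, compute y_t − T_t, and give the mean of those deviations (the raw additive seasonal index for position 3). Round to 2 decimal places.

-11.33

Season position 3 occurs at t = 3, 6 (where T_t is defined).
t=3: T_3 = 280.3333; y_3 − T_3 = 269 − 280.3333 = -11.3333
t=6: T_6 = 320.3333; y_6 − T_6 = 309 − 320.3333 = -11.3333
Mean deviation: (-11.3333 + -11.3333) / 2 = -11.33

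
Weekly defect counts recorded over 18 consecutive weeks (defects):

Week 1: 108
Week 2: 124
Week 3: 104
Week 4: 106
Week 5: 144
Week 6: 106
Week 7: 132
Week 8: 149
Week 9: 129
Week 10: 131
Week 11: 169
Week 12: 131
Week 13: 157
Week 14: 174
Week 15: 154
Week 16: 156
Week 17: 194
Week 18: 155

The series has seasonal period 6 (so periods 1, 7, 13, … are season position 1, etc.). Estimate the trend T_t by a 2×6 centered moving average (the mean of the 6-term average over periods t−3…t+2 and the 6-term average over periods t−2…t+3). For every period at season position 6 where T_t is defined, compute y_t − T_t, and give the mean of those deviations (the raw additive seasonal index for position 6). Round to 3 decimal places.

Season position 6 occurs at t = 6, 12 (where T_t is defined).
t=6: T_6 = 125.58333; y_6 − T_6 = 106 − 125.58333 = -19.58333
t=12: T_12 = 150.58333; y_12 − T_12 = 131 − 150.58333 = -19.58333
Mean deviation: (-19.58333 + -19.58333) / 2 = -19.583

-19.583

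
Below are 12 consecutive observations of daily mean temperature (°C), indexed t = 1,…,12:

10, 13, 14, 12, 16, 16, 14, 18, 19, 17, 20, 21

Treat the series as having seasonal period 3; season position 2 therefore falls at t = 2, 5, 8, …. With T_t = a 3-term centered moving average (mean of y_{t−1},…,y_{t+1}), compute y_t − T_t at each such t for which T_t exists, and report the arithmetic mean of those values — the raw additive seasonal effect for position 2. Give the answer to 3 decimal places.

0.917

Season position 2 occurs at t = 2, 5, 8, 11 (where T_t is defined).
t=2: T_2 = 12.33333; y_2 − T_2 = 13 − 12.33333 = 0.66667
t=5: T_5 = 14.66667; y_5 − T_5 = 16 − 14.66667 = 1.33333
t=8: T_8 = 17.00000; y_8 − T_8 = 18 − 17.00000 = 1.00000
t=11: T_11 = 19.33333; y_11 − T_11 = 20 − 19.33333 = 0.66667
Mean deviation: (0.66667 + 1.33333 + 1.00000 + 0.66667) / 4 = 0.917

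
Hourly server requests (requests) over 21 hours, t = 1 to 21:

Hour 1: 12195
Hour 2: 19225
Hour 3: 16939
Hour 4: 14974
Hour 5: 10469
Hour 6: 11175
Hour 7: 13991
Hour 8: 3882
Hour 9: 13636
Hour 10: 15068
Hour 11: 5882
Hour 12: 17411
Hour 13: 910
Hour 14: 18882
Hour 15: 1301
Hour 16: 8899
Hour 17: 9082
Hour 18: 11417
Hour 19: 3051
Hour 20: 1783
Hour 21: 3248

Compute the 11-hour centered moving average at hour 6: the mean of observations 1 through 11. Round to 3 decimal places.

Sum of periods 1–11: 12195 + 19225 + 16939 + 14974 + 10469 + 11175 + 13991 + 3882 + 13636 + 15068 + 5882 = 137436
Divide by 11: 137436 / 11 = 12494.182

12494.182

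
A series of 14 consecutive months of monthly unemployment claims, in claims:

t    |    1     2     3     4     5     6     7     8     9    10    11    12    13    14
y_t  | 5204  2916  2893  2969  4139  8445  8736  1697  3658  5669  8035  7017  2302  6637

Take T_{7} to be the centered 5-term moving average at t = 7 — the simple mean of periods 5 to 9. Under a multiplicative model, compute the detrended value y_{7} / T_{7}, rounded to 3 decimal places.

1.637

Trend T_7 = (4139 + 8445 + 8736 + 1697 + 3658) / 5 = 26675/5 = 5335.00000
Ratio to trend: 8736 / 5335.00000 = 1.637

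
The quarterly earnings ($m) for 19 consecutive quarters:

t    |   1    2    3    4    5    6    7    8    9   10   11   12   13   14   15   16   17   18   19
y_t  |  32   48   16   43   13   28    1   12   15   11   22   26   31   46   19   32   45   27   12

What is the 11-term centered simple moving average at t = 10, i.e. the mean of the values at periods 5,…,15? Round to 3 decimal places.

Sum of periods 5–15: 13 + 28 + 1 + 12 + 15 + 11 + 22 + 26 + 31 + 46 + 19 = 224
Divide by 11: 224 / 11 = 20.364

20.364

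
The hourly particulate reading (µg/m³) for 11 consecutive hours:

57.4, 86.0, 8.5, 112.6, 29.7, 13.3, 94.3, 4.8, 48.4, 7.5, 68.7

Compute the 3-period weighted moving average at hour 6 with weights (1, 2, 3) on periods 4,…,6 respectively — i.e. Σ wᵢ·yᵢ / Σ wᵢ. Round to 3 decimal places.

35.317

Weighted sum: 1·112.6 + 2·29.7 + 3·13.3 = 112.6 + 59.4 + 39.9 = 211.9
Weight total: 1 + 2 + 3 = 6
WMA = 211.9 / 6 = 35.317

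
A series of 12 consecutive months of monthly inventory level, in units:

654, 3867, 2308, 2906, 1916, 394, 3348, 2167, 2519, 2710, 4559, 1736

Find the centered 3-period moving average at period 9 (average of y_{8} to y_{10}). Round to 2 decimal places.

Sum of periods 8–10: 2167 + 2519 + 2710 = 7396
Divide by 3: 7396 / 3 = 2465.33

2465.33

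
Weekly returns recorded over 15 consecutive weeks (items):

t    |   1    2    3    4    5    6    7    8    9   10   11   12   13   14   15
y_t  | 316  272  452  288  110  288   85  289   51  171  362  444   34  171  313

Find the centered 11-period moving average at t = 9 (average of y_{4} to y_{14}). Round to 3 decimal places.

208.455

Sum of periods 4–14: 288 + 110 + 288 + 85 + 289 + 51 + 171 + 362 + 444 + 34 + 171 = 2293
Divide by 11: 2293 / 11 = 208.455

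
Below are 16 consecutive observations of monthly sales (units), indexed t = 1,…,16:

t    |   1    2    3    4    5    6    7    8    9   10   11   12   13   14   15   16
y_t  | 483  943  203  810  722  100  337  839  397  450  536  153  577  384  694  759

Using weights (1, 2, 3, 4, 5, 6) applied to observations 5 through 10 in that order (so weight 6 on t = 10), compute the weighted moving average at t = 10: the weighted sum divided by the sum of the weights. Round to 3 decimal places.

Weighted sum: 1·722 + 2·100 + 3·337 + 4·839 + 5·397 + 6·450 = 722 + 200 + 1011 + 3356 + 1985 + 2700 = 9974
Weight total: 1 + 2 + 3 + 4 + 5 + 6 = 21
WMA = 9974 / 21 = 474.952

474.952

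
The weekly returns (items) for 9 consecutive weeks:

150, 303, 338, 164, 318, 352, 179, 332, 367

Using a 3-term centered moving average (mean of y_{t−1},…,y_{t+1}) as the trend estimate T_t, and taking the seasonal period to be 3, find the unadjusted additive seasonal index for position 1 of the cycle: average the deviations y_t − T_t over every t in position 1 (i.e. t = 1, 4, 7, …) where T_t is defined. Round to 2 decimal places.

-109.00

Season position 1 occurs at t = 4, 7 (where T_t is defined).
t=4: T_4 = 273.3333; y_4 − T_4 = 164 − 273.3333 = -109.3333
t=7: T_7 = 287.6667; y_7 − T_7 = 179 − 287.6667 = -108.6667
Mean deviation: (-109.3333 + -108.6667) / 2 = -109.00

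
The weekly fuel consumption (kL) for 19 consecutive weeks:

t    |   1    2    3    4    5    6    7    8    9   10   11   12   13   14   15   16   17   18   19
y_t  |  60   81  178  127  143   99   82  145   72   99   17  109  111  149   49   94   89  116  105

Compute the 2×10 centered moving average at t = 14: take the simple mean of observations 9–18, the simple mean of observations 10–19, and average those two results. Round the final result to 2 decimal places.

92.15

Sum over 9–18: 72 + 99 + 17 + 109 + 111 + 149 + 49 + 94 + 89 + 116 = 905
Sum over 10–19: 99 + 17 + 109 + 111 + 149 + 49 + 94 + 89 + 116 + 105 = 938
CMA at t=14 = (905 + 938) / (2·10) = 1843 / 20 = 92.15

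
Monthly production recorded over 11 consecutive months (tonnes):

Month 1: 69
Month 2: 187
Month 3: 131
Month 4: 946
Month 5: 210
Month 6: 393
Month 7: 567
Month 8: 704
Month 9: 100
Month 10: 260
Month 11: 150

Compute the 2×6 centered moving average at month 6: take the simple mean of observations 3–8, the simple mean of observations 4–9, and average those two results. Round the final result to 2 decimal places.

489.25

Sum over 3–8: 131 + 946 + 210 + 393 + 567 + 704 = 2951
Sum over 4–9: 946 + 210 + 393 + 567 + 704 + 100 = 2920
CMA at t=6 = (2951 + 2920) / (2·6) = 5871 / 12 = 489.25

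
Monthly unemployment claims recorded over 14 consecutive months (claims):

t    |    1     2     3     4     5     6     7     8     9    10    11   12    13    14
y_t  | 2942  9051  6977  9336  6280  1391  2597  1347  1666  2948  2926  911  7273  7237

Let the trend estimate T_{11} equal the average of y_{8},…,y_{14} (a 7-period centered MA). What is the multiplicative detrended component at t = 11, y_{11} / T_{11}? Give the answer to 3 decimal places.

0.843

Trend T_11 = (1347 + 1666 + 2948 + 2926 + 911 + 7273 + 7237) / 7 = 24308/7 = 3472.57143
Ratio to trend: 2926 / 3472.57143 = 0.843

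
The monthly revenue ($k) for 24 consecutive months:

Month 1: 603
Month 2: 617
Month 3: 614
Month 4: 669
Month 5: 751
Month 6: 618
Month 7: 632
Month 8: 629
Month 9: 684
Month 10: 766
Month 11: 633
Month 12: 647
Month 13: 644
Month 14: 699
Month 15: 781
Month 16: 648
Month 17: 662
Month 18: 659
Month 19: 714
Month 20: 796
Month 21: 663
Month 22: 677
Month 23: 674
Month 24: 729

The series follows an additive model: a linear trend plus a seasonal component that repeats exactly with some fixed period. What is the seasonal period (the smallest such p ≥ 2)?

First differences y_{t+1} − y_t: 14, -3, 55, 82, -133, 14, -3, 55, 82, -133, 14, -3, …
The difference pattern repeats every 5 terms and not for any smaller step, so p = 5.

5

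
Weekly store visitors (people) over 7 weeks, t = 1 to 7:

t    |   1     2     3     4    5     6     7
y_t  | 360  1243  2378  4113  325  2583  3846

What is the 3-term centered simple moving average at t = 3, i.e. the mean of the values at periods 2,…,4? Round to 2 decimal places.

Sum of periods 2–4: 1243 + 2378 + 4113 = 7734
Divide by 3: 7734 / 3 = 2578.00

2578.00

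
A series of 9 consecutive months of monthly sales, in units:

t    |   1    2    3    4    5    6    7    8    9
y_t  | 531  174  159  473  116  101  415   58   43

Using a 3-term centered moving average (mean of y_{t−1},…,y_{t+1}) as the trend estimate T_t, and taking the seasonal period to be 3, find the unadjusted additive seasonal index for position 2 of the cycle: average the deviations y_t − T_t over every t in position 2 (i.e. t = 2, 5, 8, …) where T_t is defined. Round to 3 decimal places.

Season position 2 occurs at t = 2, 5, 8 (where T_t is defined).
t=2: T_2 = 288.00000; y_2 − T_2 = 174 − 288.00000 = -114.00000
t=5: T_5 = 230.00000; y_5 − T_5 = 116 − 230.00000 = -114.00000
t=8: T_8 = 172.00000; y_8 − T_8 = 58 − 172.00000 = -114.00000
Mean deviation: (-114.00000 + -114.00000 + -114.00000) / 3 = -114.000

-114.000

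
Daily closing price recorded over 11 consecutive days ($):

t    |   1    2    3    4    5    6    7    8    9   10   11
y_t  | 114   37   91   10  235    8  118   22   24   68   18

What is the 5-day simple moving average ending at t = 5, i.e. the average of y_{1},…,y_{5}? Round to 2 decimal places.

97.40

Sum of periods 1–5: 114 + 37 + 91 + 10 + 235 = 487
Divide by 5: 487 / 5 = 97.40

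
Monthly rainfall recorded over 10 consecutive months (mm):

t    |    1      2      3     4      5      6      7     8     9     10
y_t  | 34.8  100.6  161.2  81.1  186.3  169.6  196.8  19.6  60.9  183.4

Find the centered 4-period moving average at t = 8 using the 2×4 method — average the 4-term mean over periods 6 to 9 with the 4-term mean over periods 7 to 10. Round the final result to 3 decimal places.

Sum over 6–9: 169.6 + 196.8 + 19.6 + 60.9 = 446.9
Sum over 7–10: 196.8 + 19.6 + 60.9 + 183.4 = 460.7
CMA at t=8 = (446.9 + 460.7) / (2·4) = 907.6 / 8 = 113.450

113.450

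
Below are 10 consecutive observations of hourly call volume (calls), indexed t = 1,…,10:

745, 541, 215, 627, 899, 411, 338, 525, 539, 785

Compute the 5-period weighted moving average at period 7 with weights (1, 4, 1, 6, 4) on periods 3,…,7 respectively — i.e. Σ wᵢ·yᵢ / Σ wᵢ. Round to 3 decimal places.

Weighted sum: 1·215 + 4·627 + 1·899 + 6·411 + 4·338 = 215 + 2508 + 899 + 2466 + 1352 = 7440
Weight total: 1 + 4 + 1 + 6 + 4 = 16
WMA = 7440 / 16 = 465.000

465.000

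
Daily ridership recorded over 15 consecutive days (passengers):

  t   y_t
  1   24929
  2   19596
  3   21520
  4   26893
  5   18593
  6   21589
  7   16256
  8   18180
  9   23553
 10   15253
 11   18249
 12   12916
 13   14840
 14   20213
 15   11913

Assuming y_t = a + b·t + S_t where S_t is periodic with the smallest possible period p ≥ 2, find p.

5

First differences y_{t+1} − y_t: -5333, 1924, 5373, -8300, 2996, -5333, 1924, 5373, -8300, 2996, -5333, 1924, …
The difference pattern repeats every 5 terms and not for any smaller step, so p = 5.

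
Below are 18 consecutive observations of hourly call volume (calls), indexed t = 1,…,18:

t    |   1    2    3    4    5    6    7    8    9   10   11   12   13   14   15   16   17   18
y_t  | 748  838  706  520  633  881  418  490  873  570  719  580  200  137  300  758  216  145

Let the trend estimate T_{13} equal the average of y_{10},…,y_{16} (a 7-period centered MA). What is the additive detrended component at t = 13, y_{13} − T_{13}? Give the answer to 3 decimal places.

Trend T_13 = (570 + 719 + 580 + 200 + 137 + 300 + 758) / 7 = 3264/7 = 466.28571
Detrended value: 200 − 466.28571 = -266.286

-266.286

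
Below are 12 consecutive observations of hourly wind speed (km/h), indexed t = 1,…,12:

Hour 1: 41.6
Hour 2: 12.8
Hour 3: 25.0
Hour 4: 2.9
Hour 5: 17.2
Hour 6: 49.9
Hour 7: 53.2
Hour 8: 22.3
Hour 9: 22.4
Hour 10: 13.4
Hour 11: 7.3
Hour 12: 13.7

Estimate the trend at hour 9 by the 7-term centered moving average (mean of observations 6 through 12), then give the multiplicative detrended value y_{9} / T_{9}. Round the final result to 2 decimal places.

Trend T_9 = (49.9 + 53.2 + 22.3 + 22.4 + 13.4 + 7.3 + 13.7) / 7 = 182.2/7 = 26.0286
Ratio to trend: 22.4 / 26.0286 = 0.86

0.86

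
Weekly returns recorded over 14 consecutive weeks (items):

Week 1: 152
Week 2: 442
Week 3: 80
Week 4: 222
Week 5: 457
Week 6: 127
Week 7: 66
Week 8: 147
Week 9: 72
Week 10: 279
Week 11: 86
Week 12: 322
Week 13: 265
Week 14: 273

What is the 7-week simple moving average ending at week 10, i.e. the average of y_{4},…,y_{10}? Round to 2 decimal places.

Sum of periods 4–10: 222 + 457 + 127 + 66 + 147 + 72 + 279 = 1370
Divide by 7: 1370 / 7 = 195.71

195.71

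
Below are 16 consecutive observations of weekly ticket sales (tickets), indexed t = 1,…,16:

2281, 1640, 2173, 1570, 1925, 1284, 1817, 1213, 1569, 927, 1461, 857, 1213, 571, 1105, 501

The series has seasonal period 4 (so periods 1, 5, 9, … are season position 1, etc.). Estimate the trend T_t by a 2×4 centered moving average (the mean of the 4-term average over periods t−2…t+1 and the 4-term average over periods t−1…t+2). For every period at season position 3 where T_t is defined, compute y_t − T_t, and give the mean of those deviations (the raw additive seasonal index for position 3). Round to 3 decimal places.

301.750

Season position 3 occurs at t = 3, 7, 11 (where T_t is defined).
t=3: T_3 = 1871.50000; y_3 − T_3 = 2173 − 1871.50000 = 301.50000
t=7: T_7 = 1515.25000; y_7 − T_7 = 1817 − 1515.25000 = 301.75000
t=11: T_11 = 1159.00000; y_11 − T_11 = 1461 − 1159.00000 = 302.00000
Mean deviation: (301.50000 + 301.75000 + 302.00000) / 3 = 301.750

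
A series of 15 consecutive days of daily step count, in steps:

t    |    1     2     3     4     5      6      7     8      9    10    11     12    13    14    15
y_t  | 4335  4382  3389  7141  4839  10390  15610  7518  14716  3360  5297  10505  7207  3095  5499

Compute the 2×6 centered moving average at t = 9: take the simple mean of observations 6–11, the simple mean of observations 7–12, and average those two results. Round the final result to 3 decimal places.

Sum over 6–11: 10390 + 15610 + 7518 + 14716 + 3360 + 5297 = 56891
Sum over 7–12: 15610 + 7518 + 14716 + 3360 + 5297 + 10505 = 57006
CMA at t=9 = (56891 + 57006) / (2·6) = 113897 / 12 = 9491.417

9491.417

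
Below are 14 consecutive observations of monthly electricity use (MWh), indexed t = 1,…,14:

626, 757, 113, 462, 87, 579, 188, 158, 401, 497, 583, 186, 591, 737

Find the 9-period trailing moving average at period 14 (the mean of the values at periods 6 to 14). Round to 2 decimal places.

Sum of periods 6–14: 579 + 188 + 158 + 401 + 497 + 583 + 186 + 591 + 737 = 3920
Divide by 9: 3920 / 9 = 435.56

435.56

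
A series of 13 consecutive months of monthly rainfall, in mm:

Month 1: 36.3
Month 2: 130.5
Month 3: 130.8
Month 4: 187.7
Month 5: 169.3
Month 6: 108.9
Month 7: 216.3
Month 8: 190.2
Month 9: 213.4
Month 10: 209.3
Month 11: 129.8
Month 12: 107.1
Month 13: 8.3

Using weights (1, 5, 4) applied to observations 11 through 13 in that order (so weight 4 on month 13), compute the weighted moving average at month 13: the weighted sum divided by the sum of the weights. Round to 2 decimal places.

Weighted sum: 1·129.8 + 5·107.1 + 4·8.3 = 129.8 + 535.5 + 33.2 = 698.5
Weight total: 1 + 5 + 4 = 10
WMA = 698.5 / 10 = 69.85

69.85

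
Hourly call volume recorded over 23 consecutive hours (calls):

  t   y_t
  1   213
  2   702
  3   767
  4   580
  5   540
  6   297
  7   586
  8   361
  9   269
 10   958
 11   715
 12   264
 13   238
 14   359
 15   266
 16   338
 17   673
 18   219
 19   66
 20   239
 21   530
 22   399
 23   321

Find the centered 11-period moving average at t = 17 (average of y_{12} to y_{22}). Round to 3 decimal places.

326.455

Sum of periods 12–22: 264 + 238 + 359 + 266 + 338 + 673 + 219 + 66 + 239 + 530 + 399 = 3591
Divide by 11: 3591 / 11 = 326.455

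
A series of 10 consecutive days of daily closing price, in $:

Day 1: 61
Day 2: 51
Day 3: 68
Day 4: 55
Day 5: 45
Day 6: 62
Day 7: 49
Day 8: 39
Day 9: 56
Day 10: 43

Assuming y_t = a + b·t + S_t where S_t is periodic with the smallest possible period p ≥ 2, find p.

3

First differences y_{t+1} − y_t: -10, 17, -13, -10, 17, -13, -10, 17, …
The difference pattern repeats every 3 terms and not for any smaller step, so p = 3.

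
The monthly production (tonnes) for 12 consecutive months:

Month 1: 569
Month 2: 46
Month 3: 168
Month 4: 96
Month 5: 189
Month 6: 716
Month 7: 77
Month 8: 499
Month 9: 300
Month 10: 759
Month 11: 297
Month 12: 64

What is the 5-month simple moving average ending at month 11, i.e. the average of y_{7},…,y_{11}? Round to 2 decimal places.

Sum of periods 7–11: 77 + 499 + 300 + 759 + 297 = 1932
Divide by 5: 1932 / 5 = 386.40

386.40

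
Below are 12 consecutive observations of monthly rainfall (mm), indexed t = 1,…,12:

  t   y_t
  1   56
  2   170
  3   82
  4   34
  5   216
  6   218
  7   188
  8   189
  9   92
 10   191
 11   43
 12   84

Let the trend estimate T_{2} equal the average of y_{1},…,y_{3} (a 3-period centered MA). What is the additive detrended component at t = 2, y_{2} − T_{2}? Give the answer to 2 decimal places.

67.33

Trend T_2 = (56 + 170 + 82) / 3 = 308/3 = 102.6667
Detrended value: 170 − 102.6667 = 67.33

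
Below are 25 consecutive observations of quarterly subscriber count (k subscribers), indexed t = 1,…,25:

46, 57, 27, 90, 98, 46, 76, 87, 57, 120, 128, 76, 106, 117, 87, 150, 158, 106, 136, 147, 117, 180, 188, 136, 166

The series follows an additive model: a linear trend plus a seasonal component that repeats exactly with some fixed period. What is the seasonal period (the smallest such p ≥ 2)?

6

First differences y_{t+1} − y_t: 11, -30, 63, 8, -52, 30, 11, -30, 63, 8, -52, 30, 11, -30, …
The difference pattern repeats every 6 terms and not for any smaller step, so p = 6.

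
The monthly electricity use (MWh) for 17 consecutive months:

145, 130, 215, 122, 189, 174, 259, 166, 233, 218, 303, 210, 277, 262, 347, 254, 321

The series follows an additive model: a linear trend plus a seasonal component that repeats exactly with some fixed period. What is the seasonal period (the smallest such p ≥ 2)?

First differences y_{t+1} − y_t: -15, 85, -93, 67, -15, 85, -93, 67, -15, 85, …
The difference pattern repeats every 4 terms and not for any smaller step, so p = 4.

4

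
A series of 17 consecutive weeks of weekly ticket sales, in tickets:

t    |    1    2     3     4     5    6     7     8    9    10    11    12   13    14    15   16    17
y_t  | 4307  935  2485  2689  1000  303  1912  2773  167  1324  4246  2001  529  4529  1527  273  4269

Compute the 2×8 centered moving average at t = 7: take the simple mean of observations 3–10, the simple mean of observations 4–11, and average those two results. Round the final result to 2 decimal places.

Sum over 3–10: 2485 + 2689 + 1000 + 303 + 1912 + 2773 + 167 + 1324 = 12653
Sum over 4–11: 2689 + 1000 + 303 + 1912 + 2773 + 167 + 1324 + 4246 = 14414
CMA at t=7 = (12653 + 14414) / (2·8) = 27067 / 16 = 1691.69

1691.69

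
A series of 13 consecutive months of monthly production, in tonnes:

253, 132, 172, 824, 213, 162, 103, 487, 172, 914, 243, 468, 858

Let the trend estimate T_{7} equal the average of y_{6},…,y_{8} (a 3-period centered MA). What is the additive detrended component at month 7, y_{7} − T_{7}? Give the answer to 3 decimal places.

-147.667

Trend T_7 = (162 + 103 + 487) / 3 = 752/3 = 250.66667
Detrended value: 103 − 250.66667 = -147.667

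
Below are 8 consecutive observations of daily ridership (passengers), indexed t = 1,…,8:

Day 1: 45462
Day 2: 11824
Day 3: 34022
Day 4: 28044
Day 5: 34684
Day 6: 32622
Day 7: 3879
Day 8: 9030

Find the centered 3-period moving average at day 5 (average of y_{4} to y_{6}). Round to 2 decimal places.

31783.33

Sum of periods 4–6: 28044 + 34684 + 32622 = 95350
Divide by 3: 95350 / 3 = 31783.33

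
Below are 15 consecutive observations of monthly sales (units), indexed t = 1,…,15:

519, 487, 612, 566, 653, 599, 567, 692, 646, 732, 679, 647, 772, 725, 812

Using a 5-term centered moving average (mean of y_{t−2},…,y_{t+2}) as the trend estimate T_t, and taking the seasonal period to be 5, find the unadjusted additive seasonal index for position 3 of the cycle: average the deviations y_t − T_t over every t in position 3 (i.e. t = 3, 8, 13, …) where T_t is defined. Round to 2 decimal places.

44.80

Season position 3 occurs at t = 3, 8, 13 (where T_t is defined).
t=3: T_3 = 567.4000; y_3 − T_3 = 612 − 567.4000 = 44.6000
t=8: T_8 = 647.2000; y_8 − T_8 = 692 − 647.2000 = 44.8000
t=13: T_13 = 727.0000; y_13 − T_13 = 772 − 727.0000 = 45.0000
Mean deviation: (44.6000 + 44.8000 + 45.0000) / 3 = 44.80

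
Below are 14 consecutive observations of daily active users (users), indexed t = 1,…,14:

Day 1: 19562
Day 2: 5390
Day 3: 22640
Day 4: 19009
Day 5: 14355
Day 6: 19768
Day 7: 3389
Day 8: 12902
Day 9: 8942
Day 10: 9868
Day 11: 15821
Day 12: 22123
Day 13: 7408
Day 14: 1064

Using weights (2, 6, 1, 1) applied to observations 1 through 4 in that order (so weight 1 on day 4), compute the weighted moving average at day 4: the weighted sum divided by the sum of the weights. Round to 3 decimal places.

Weighted sum: 2·19562 + 6·5390 + 1·22640 + 1·19009 = 39124 + 32340 + 22640 + 19009 = 113113
Weight total: 2 + 6 + 1 + 1 = 10
WMA = 113113 / 10 = 11311.300

11311.300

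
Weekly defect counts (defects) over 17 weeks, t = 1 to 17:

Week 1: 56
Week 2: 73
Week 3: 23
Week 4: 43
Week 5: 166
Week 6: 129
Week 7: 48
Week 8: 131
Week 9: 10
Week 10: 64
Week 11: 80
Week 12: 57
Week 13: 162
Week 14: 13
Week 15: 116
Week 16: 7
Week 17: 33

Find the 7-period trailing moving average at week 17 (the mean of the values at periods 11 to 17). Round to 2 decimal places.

66.86

Sum of periods 11–17: 80 + 57 + 162 + 13 + 116 + 7 + 33 = 468
Divide by 7: 468 / 7 = 66.86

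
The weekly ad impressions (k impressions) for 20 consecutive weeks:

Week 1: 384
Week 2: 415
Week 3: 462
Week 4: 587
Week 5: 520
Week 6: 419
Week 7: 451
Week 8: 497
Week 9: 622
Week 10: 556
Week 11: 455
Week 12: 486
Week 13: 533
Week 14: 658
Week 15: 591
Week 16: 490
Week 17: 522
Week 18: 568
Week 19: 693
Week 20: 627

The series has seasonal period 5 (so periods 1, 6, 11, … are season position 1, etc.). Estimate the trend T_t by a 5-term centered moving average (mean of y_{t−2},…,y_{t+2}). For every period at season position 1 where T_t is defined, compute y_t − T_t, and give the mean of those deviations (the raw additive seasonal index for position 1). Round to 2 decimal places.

-75.67

Season position 1 occurs at t = 6, 11, 16 (where T_t is defined).
t=6: T_6 = 494.8000; y_6 − T_6 = 419 − 494.8000 = -75.8000
t=11: T_11 = 530.4000; y_11 − T_11 = 455 − 530.4000 = -75.4000
t=16: T_16 = 565.8000; y_16 − T_16 = 490 − 565.8000 = -75.8000
Mean deviation: (-75.8000 + -75.4000 + -75.8000) / 3 = -75.67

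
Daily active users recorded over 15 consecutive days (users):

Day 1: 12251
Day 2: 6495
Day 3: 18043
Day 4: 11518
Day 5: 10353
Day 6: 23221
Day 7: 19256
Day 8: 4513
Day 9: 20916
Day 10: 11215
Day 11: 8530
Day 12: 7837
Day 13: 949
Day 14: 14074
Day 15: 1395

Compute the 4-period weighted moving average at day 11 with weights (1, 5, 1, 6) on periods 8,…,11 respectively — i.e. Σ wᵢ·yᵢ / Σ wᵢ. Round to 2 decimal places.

Weighted sum: 1·4513 + 5·20916 + 1·11215 + 6·8530 = 4513 + 104580 + 11215 + 51180 = 171488
Weight total: 1 + 5 + 1 + 6 = 13
WMA = 171488 / 13 = 13191.38

13191.38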